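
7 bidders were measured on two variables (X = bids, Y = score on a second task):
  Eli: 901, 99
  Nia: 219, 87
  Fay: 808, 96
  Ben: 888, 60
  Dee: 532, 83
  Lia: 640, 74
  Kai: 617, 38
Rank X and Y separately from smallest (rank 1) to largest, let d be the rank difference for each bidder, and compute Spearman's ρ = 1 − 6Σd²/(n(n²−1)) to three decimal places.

Ranks of variable 1: 7, 1, 5, 6, 2, 4, 3
Ranks of variable 2: 7, 5, 6, 2, 4, 3, 1
d = r₁ − r₂: 0, -4, -1, 4, -2, 1, 2
d²: 0, 16, 1, 16, 4, 1, 4; Σd² = 42
ρ = 1 − 6·42/(7·48) = 1 − 252/336 = 0.250

0.250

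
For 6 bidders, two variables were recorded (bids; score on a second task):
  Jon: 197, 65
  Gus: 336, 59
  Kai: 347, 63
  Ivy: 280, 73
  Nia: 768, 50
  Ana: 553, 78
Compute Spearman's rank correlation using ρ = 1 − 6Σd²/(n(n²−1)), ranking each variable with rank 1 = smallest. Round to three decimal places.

Ranks of variable 1: 1, 3, 4, 2, 6, 5
Ranks of variable 2: 4, 2, 3, 5, 1, 6
d = r₁ − r₂: -3, 1, 1, -3, 5, -1
d²: 9, 1, 1, 9, 25, 1; Σd² = 46
ρ = 1 − 6·46/(6·35) = 1 − 276/210 = -0.314

-0.314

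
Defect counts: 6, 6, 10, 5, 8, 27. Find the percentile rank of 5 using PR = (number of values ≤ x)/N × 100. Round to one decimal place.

16.7

N = 6.
Strictly below 5: 0. Equal to 5: 1.
PR = 1/6 × 100 = 16.7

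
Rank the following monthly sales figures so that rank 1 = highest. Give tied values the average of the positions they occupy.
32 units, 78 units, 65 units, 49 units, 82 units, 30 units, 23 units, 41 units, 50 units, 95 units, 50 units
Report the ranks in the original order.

Sorted (descending): 95, 82, 78, 65, 50, 50, 49, 41, 32, 30, 23
The 2 values of 50 occupy positions 5–6 → average rank (5+6)/2 = 5.5.

9, 3, 4, 7, 2, 10, 11, 8, 5.5, 1, 5.5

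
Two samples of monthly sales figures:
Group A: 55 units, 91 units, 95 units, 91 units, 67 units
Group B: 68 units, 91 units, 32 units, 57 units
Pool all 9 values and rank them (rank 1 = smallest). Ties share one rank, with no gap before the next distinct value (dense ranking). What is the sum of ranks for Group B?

15

Sorted (ascending): 32, 55, 57, 67, 68, 91, 91, 91, 95
The 3 values of 91 share dense rank 6.
Remaining distinct values take the next consecutive integers.
Group B values → pooled ranks: 68→5, 91→6, 32→1, 57→3
Rank sum = 5 + 6 + 1 + 3 = 15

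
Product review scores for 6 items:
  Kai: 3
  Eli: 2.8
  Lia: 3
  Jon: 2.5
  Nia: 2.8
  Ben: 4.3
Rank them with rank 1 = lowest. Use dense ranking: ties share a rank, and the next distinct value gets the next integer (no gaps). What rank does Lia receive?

3

Sorted (ascending): 2.5, 2.8, 2.8, 3, 3, 4.3
The 2 values of 2.8 share dense rank 2.
The 2 values of 3 share dense rank 3.
Remaining distinct values take the next consecutive integers.
Lia has value 3 → rank 3.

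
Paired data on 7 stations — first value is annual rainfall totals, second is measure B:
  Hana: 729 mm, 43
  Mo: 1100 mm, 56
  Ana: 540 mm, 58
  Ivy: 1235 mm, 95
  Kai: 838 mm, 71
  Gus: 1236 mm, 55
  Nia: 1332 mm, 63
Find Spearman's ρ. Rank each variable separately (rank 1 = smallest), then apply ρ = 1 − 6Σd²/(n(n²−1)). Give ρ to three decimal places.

Ranks of variable 1: 2, 4, 1, 5, 3, 6, 7
Ranks of variable 2: 1, 3, 4, 7, 6, 2, 5
d = r₁ − r₂: 1, 1, -3, -2, -3, 4, 2
d²: 1, 1, 9, 4, 9, 16, 4; Σd² = 44
ρ = 1 − 6·44/(7·48) = 1 − 264/336 = 0.214

0.214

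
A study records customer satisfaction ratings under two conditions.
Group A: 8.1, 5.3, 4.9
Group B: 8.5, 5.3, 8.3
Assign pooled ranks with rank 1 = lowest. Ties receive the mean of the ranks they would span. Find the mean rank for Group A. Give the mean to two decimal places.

2.50

Sorted (ascending): 4.9, 5.3, 5.3, 8.1, 8.3, 8.5
The 2 values of 5.3 occupy positions 2–3 → average rank (2+3)/2 = 2.5.
Group A values → pooled ranks: 8.1→4, 5.3→2.5, 4.9→1
Mean rank = (4 + 2.5 + 1) / 3 = 2.50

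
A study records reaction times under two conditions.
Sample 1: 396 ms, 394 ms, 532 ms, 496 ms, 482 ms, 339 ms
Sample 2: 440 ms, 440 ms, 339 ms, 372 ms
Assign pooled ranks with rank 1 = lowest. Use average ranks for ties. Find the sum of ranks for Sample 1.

Sorted (ascending): 339, 339, 372, 394, 396, 440, 440, 482, 496, 532
The 2 values of 339 occupy positions 1–2 → average rank (1+2)/2 = 1.5.
The 2 values of 440 occupy positions 6–7 → average rank (6+7)/2 = 6.5.
Sample 1 values → pooled ranks: 396→5, 394→4, 532→10, 496→9, 482→8, 339→1.5
Rank sum = 5 + 4 + 10 + 9 + 8 + 1.5 = 37.5

37.5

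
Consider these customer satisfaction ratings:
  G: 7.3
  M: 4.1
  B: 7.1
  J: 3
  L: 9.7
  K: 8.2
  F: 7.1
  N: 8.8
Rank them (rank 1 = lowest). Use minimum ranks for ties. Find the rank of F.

3

Sorted (ascending): 3, 4.1, 7.1, 7.1, 7.3, 8.2, 8.8, 9.7
The 2 values of 7.1 occupy positions 3–4 → each gets rank 3.
F has value 7.1 → rank 3.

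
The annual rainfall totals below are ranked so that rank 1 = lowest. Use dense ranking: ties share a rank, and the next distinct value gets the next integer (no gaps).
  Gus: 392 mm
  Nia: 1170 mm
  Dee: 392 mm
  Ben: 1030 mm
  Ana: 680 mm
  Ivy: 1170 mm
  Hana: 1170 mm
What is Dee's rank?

Sorted (ascending): 392, 392, 680, 1030, 1170, 1170, 1170
The 2 values of 392 share dense rank 1.
The 3 values of 1170 share dense rank 4.
Remaining distinct values take the next consecutive integers.
Dee has value 392 mm → rank 1.

1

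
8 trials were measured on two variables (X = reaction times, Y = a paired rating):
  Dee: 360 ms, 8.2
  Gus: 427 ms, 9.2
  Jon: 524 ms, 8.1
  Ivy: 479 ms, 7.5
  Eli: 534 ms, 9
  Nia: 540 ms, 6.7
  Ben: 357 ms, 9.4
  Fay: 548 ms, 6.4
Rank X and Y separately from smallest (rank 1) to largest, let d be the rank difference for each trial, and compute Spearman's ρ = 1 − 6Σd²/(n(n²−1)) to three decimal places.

-0.786

Ranks of variable 1: 2, 3, 5, 4, 6, 7, 1, 8
Ranks of variable 2: 5, 7, 4, 3, 6, 2, 8, 1
d = r₁ − r₂: -3, -4, 1, 1, 0, 5, -7, 7
d²: 9, 16, 1, 1, 0, 25, 49, 49; Σd² = 150
ρ = 1 − 6·150/(8·63) = 1 − 900/504 = -0.786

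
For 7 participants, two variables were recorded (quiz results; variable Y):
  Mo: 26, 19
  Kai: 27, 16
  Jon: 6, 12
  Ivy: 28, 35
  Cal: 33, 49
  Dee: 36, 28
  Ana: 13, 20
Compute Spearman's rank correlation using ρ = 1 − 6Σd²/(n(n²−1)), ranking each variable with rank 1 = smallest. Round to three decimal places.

0.750

Ranks of variable 1: 3, 4, 1, 5, 6, 7, 2
Ranks of variable 2: 3, 2, 1, 6, 7, 5, 4
d = r₁ − r₂: 0, 2, 0, -1, -1, 2, -2
d²: 0, 4, 0, 1, 1, 4, 4; Σd² = 14
ρ = 1 − 6·14/(7·48) = 1 − 84/336 = 0.750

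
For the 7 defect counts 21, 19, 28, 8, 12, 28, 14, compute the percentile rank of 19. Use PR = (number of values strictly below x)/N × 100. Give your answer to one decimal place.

N = 7.
Strictly below 19: 3. Equal to 19: 1.
PR = 3/7 × 100 = 42.9

42.9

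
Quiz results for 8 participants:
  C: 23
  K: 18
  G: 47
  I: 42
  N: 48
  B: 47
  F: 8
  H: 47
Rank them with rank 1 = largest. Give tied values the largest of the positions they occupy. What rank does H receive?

4

Sorted (descending): 48, 47, 47, 47, 42, 23, 18, 8
The 3 values of 47 occupy positions 2–4 → each gets rank 4.
H has value 47 → rank 4.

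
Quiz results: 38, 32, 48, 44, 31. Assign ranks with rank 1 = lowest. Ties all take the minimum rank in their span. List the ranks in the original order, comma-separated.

Sorted (ascending): 31, 32, 38, 44, 48
No ties — each value takes its position as its rank.

3, 2, 5, 4, 1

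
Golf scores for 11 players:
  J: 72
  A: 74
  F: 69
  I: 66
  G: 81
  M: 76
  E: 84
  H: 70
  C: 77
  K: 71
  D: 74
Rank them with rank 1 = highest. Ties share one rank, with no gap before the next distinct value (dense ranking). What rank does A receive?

Sorted (descending): 84, 81, 77, 76, 74, 74, 72, 71, 70, 69, 66
The 2 values of 74 share dense rank 5.
Remaining distinct values take the next consecutive integers.
A has value 74 → rank 5.

5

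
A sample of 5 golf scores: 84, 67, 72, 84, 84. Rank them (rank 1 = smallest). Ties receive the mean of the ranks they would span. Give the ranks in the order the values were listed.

4, 1, 2, 4, 4

Sorted (ascending): 67, 72, 84, 84, 84
The 3 values of 84 occupy positions 3–5 → average rank 4.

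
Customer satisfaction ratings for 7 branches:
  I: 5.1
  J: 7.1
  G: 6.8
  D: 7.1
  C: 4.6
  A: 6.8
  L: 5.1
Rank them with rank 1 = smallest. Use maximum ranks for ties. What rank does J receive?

7

Sorted (ascending): 4.6, 5.1, 5.1, 6.8, 6.8, 7.1, 7.1
The 2 values of 5.1 occupy positions 2–3 → each gets rank 3.
The 2 values of 6.8 occupy positions 4–5 → each gets rank 5.
The 2 values of 7.1 occupy positions 6–7 → each gets rank 7.
J has value 7.1 → rank 7.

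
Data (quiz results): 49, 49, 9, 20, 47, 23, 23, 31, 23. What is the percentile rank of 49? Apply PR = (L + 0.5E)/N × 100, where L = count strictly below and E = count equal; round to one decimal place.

N = 9.
Strictly below 49: 7. Equal to 49: 2.
PR = (7 + 0.5·2)/9 × 100 = 88.9

88.9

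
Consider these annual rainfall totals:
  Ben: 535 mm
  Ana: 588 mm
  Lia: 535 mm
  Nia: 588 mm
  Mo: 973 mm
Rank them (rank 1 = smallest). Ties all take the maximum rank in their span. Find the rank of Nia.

Sorted (ascending): 535, 535, 588, 588, 973
The 2 values of 535 occupy positions 1–2 → each gets rank 2.
The 2 values of 588 occupy positions 3–4 → each gets rank 4.
Nia has value 588 mm → rank 4.

4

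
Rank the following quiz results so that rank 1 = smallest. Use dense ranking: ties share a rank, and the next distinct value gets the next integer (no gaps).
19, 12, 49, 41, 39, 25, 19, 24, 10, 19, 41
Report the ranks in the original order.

3, 2, 8, 7, 6, 5, 3, 4, 1, 3, 7

Sorted (ascending): 10, 12, 19, 19, 19, 24, 25, 39, 41, 41, 49
The 3 values of 19 share dense rank 3.
The 2 values of 41 share dense rank 7.
Remaining distinct values take the next consecutive integers.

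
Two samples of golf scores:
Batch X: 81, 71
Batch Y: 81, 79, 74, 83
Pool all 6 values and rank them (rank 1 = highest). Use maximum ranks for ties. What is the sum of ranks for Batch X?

Sorted (descending): 83, 81, 81, 79, 74, 71
The 2 values of 81 occupy positions 2–3 → each gets rank 3.
Batch X values → pooled ranks: 81→3, 71→6
Rank sum = 3 + 6 = 9

9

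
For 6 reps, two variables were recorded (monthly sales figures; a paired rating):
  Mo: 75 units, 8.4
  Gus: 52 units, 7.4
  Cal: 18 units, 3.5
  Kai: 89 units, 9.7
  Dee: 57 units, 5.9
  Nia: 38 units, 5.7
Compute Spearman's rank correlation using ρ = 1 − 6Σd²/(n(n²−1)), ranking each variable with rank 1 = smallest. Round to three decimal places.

0.943

Ranks of variable 1: 5, 3, 1, 6, 4, 2
Ranks of variable 2: 5, 4, 1, 6, 3, 2
d = r₁ − r₂: 0, -1, 0, 0, 1, 0
d²: 0, 1, 0, 0, 1, 0; Σd² = 2
ρ = 1 − 6·2/(6·35) = 1 − 12/210 = 0.943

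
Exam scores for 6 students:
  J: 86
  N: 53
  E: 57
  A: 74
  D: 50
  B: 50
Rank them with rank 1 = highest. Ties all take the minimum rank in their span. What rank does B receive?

Sorted (descending): 86, 74, 57, 53, 50, 50
The 2 values of 50 occupy positions 5–6 → each gets rank 5.
B has value 50 → rank 5.

5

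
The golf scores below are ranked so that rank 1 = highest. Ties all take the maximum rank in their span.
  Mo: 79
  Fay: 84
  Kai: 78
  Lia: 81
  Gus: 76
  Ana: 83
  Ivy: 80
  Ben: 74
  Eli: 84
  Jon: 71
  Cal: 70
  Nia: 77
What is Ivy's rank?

Sorted (descending): 84, 84, 83, 81, 80, 79, 78, 77, 76, 74, 71, 70
The 2 values of 84 occupy positions 1–2 → each gets rank 2.
Ivy has value 80 → rank 5.

5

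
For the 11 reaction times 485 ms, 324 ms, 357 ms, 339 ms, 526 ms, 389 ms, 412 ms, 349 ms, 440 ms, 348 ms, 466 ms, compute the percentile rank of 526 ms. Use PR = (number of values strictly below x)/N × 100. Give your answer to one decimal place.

90.9

N = 11.
Strictly below 526: 10. Equal to 526: 1.
PR = 10/11 × 100 = 90.9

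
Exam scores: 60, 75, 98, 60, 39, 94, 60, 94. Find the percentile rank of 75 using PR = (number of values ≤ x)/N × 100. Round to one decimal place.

N = 8.
Strictly below 75: 4. Equal to 75: 1.
PR = 5/8 × 100 = 62.5

62.5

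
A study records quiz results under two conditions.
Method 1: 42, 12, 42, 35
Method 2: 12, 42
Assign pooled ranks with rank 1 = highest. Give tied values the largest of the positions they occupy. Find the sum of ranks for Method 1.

16

Sorted (descending): 42, 42, 42, 35, 12, 12
The 3 values of 42 occupy positions 1–3 → each gets rank 3.
The 2 values of 12 occupy positions 5–6 → each gets rank 6.
Method 1 values → pooled ranks: 42→3, 12→6, 42→3, 35→4
Rank sum = 3 + 6 + 3 + 4 = 16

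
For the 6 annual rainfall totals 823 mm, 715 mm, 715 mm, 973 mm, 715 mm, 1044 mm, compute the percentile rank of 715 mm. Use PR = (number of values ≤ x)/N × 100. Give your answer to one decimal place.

50.0

N = 6.
Strictly below 715: 0. Equal to 715: 3.
PR = 3/6 × 100 = 50.0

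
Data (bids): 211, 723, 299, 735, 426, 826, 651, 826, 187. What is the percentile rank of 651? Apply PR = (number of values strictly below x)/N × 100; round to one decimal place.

N = 9.
Strictly below 651: 4. Equal to 651: 1.
PR = 4/9 × 100 = 44.4

44.4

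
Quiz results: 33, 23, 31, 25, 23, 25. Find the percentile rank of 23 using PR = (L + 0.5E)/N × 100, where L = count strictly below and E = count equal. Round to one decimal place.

N = 6.
Strictly below 23: 0. Equal to 23: 2.
PR = (0 + 0.5·2)/6 × 100 = 16.7

16.7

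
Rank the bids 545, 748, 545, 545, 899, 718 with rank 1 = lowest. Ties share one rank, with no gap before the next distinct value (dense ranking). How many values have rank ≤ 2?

4

Sorted (ascending): 545, 545, 545, 718, 748, 899
The 3 values of 545 share dense rank 1.
Remaining distinct values take the next consecutive integers.
Ranks ≤ 2: {1, 1, 1, 2} → 4 values.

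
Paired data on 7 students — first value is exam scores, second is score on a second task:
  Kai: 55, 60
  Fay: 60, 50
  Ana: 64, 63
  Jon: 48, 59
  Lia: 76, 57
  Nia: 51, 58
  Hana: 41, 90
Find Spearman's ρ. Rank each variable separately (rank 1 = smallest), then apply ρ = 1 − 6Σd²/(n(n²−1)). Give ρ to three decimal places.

Ranks of variable 1: 4, 5, 6, 2, 7, 3, 1
Ranks of variable 2: 5, 1, 6, 4, 2, 3, 7
d = r₁ − r₂: -1, 4, 0, -2, 5, 0, -6
d²: 1, 16, 0, 4, 25, 0, 36; Σd² = 82
ρ = 1 − 6·82/(7·48) = 1 − 492/336 = -0.464

-0.464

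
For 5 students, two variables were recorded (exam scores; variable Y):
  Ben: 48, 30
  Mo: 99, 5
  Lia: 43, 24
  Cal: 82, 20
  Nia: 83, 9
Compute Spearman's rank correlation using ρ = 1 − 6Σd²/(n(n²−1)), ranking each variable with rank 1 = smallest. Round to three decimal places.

Ranks of variable 1: 2, 5, 1, 3, 4
Ranks of variable 2: 5, 1, 4, 3, 2
d = r₁ − r₂: -3, 4, -3, 0, 2
d²: 9, 16, 9, 0, 4; Σd² = 38
ρ = 1 − 6·38/(5·24) = 1 − 228/120 = -0.900

-0.900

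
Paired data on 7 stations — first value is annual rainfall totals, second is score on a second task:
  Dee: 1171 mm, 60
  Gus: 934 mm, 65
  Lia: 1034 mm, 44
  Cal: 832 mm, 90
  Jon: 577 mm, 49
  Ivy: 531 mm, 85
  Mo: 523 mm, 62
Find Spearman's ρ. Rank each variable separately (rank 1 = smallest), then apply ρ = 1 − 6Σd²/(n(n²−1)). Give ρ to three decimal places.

-0.357

Ranks of variable 1: 7, 5, 6, 4, 3, 2, 1
Ranks of variable 2: 3, 5, 1, 7, 2, 6, 4
d = r₁ − r₂: 4, 0, 5, -3, 1, -4, -3
d²: 16, 0, 25, 9, 1, 16, 9; Σd² = 76
ρ = 1 − 6·76/(7·48) = 1 − 456/336 = -0.357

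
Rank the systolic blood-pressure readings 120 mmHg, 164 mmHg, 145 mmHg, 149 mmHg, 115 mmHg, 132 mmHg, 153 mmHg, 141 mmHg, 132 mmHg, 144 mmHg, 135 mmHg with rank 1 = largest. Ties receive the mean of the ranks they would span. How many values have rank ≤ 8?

Sorted (descending): 164, 153, 149, 145, 144, 141, 135, 132, 132, 120, 115
The 2 values of 132 occupy positions 8–9 → average rank (8+9)/2 = 8.5.
Ranks ≤ 8: {1, 2, 3, 4, 5, 6, 7} → 7 values.

7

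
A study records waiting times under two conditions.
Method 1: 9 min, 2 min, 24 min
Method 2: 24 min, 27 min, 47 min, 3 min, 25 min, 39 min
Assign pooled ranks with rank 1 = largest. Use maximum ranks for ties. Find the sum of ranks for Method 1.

Sorted (descending): 47, 39, 27, 25, 24, 24, 9, 3, 2
The 2 values of 24 occupy positions 5–6 → each gets rank 6.
Method 1 values → pooled ranks: 9→7, 2→9, 24→6
Rank sum = 7 + 9 + 6 = 22

22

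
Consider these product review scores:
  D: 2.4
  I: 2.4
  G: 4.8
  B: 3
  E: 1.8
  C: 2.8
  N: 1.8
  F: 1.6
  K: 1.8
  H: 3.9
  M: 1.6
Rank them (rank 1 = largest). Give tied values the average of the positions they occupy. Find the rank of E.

Sorted (descending): 4.8, 3.9, 3, 2.8, 2.4, 2.4, 1.8, 1.8, 1.8, 1.6, 1.6
The 2 values of 2.4 occupy positions 5–6 → average rank (5+6)/2 = 5.5.
The 3 values of 1.8 occupy positions 7–9 → average rank 8.
The 2 values of 1.6 occupy positions 10–11 → average rank (10+11)/2 = 10.5.
E has value 1.8 → rank 8.

8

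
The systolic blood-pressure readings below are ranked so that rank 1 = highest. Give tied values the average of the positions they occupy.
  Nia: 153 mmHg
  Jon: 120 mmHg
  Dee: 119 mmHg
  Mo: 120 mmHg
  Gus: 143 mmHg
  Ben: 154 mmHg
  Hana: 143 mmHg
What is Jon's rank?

Sorted (descending): 154, 153, 143, 143, 120, 120, 119
The 2 values of 143 occupy positions 3–4 → average rank (3+4)/2 = 3.5.
The 2 values of 120 occupy positions 5–6 → average rank (5+6)/2 = 5.5.
Jon has value 120 mmHg → rank 5.5.

5.5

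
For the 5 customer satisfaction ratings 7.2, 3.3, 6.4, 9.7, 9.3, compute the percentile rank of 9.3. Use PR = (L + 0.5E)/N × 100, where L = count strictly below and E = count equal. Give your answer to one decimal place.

N = 5.
Strictly below 9.3: 3. Equal to 9.3: 1.
PR = (3 + 0.5·1)/5 × 100 = 70.0

70.0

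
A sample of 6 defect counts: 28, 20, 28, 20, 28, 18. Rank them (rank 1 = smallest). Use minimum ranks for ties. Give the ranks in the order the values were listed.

Sorted (ascending): 18, 20, 20, 28, 28, 28
The 2 values of 20 occupy positions 2–3 → each gets rank 2.
The 3 values of 28 occupy positions 4–6 → each gets rank 4.

4, 2, 4, 2, 4, 1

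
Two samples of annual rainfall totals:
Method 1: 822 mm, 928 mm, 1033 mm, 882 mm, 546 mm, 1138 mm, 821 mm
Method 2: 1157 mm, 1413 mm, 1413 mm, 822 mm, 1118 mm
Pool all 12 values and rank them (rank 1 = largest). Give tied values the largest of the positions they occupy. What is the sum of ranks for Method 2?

22

Sorted (descending): 1413, 1413, 1157, 1138, 1118, 1033, 928, 882, 822, 822, 821, 546
The 2 values of 1413 occupy positions 1–2 → each gets rank 2.
The 2 values of 822 occupy positions 9–10 → each gets rank 10.
Method 2 values → pooled ranks: 1157→3, 1413→2, 1413→2, 822→10, 1118→5
Rank sum = 3 + 2 + 2 + 10 + 5 = 22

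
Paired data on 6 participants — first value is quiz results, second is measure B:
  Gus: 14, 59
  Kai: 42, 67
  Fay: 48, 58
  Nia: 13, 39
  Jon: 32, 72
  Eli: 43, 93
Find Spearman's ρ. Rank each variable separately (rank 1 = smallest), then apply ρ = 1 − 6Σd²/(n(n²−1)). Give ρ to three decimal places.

Ranks of variable 1: 2, 4, 6, 1, 3, 5
Ranks of variable 2: 3, 4, 2, 1, 5, 6
d = r₁ − r₂: -1, 0, 4, 0, -2, -1
d²: 1, 0, 16, 0, 4, 1; Σd² = 22
ρ = 1 − 6·22/(6·35) = 1 − 132/210 = 0.371

0.371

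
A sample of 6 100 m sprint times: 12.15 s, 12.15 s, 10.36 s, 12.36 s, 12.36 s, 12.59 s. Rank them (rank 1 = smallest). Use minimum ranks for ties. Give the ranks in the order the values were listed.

2, 2, 1, 4, 4, 6

Sorted (ascending): 10.36, 12.15, 12.15, 12.36, 12.36, 12.59
The 2 values of 12.15 occupy positions 2–3 → each gets rank 2.
The 2 values of 12.36 occupy positions 4–5 → each gets rank 4.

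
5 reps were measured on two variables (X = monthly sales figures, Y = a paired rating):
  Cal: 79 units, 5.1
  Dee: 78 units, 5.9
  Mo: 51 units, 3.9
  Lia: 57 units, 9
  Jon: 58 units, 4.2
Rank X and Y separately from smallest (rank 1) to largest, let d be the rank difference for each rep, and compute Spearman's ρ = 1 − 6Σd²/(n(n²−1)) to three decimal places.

0.300

Ranks of variable 1: 5, 4, 1, 2, 3
Ranks of variable 2: 3, 4, 1, 5, 2
d = r₁ − r₂: 2, 0, 0, -3, 1
d²: 4, 0, 0, 9, 1; Σd² = 14
ρ = 1 − 6·14/(5·24) = 1 − 84/120 = 0.300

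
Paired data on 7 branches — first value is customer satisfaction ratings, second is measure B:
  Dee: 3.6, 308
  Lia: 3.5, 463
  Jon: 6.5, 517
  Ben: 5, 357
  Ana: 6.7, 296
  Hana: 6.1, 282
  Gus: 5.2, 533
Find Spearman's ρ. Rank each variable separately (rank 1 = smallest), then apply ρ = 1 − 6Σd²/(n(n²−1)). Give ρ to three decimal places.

Ranks of variable 1: 2, 1, 6, 3, 7, 5, 4
Ranks of variable 2: 3, 5, 6, 4, 2, 1, 7
d = r₁ − r₂: -1, -4, 0, -1, 5, 4, -3
d²: 1, 16, 0, 1, 25, 16, 9; Σd² = 68
ρ = 1 − 6·68/(7·48) = 1 − 408/336 = -0.214

-0.214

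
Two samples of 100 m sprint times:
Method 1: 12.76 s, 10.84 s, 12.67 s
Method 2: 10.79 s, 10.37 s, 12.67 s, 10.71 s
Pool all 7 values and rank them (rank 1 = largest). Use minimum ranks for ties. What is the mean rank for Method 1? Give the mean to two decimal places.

Sorted (descending): 12.76, 12.67, 12.67, 10.84, 10.79, 10.71, 10.37
The 2 values of 12.67 occupy positions 2–3 → each gets rank 2.
Method 1 values → pooled ranks: 12.76→1, 10.84→4, 12.67→2
Mean rank = (1 + 4 + 2) / 3 = 2.33

2.33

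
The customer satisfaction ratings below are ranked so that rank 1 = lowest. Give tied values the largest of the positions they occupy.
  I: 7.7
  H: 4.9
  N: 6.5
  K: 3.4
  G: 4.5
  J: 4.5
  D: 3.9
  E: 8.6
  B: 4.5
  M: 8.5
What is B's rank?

5

Sorted (ascending): 3.4, 3.9, 4.5, 4.5, 4.5, 4.9, 6.5, 7.7, 8.5, 8.6
The 3 values of 4.5 occupy positions 3–5 → each gets rank 5.
B has value 4.5 → rank 5.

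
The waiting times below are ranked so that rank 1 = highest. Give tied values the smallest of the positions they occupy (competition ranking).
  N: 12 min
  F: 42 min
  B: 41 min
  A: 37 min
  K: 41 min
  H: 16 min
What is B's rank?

2

Sorted (descending): 42, 41, 41, 37, 16, 12
The 2 values of 41 occupy positions 2–3 → each gets rank 2.
B has value 41 min → rank 2.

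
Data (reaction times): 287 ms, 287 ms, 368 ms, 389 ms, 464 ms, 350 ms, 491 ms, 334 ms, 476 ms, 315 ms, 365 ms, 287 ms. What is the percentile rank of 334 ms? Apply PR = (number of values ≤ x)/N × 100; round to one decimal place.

N = 12.
Strictly below 334: 4. Equal to 334: 1.
PR = 5/12 × 100 = 41.7

41.7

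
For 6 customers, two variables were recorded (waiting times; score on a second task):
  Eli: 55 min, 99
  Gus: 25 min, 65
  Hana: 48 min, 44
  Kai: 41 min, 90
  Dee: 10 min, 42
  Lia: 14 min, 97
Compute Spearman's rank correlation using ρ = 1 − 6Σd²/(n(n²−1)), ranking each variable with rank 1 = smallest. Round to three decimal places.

Ranks of variable 1: 6, 3, 5, 4, 1, 2
Ranks of variable 2: 6, 3, 2, 4, 1, 5
d = r₁ − r₂: 0, 0, 3, 0, 0, -3
d²: 0, 0, 9, 0, 0, 9; Σd² = 18
ρ = 1 − 6·18/(6·35) = 1 − 108/210 = 0.486

0.486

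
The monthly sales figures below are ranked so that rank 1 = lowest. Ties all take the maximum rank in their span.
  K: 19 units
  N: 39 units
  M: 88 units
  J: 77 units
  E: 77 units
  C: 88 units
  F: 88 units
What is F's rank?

7

Sorted (ascending): 19, 39, 77, 77, 88, 88, 88
The 2 values of 77 occupy positions 3–4 → each gets rank 4.
The 3 values of 88 occupy positions 5–7 → each gets rank 7.
F has value 88 units → rank 7.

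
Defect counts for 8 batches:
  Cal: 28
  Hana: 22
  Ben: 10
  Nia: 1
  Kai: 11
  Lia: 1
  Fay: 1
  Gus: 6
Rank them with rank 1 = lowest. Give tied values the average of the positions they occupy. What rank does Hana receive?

7

Sorted (ascending): 1, 1, 1, 6, 10, 11, 22, 28
The 3 values of 1 occupy positions 1–3 → average rank 2.
Hana has value 22 → rank 7.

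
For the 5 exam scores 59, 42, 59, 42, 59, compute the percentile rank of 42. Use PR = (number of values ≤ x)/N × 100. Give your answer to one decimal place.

N = 5.
Strictly below 42: 0. Equal to 42: 2.
PR = 2/5 × 100 = 40.0

40.0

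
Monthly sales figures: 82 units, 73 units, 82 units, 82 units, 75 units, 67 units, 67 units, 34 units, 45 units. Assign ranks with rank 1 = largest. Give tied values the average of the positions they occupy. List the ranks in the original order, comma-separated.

2, 5, 2, 2, 4, 6.5, 6.5, 9, 8

Sorted (descending): 82, 82, 82, 75, 73, 67, 67, 45, 34
The 3 values of 82 occupy positions 1–3 → average rank 2.
The 2 values of 67 occupy positions 6–7 → average rank (6+7)/2 = 6.5.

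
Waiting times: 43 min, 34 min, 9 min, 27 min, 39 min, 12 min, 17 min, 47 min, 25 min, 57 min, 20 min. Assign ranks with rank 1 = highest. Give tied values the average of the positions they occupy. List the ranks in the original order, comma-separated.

Sorted (descending): 57, 47, 43, 39, 34, 27, 25, 20, 17, 12, 9
No ties — each value takes its position as its rank.

3, 5, 11, 6, 4, 10, 9, 2, 7, 1, 8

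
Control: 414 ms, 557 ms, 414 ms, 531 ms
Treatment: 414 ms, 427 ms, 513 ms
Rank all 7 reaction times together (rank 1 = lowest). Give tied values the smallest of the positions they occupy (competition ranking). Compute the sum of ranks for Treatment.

10

Sorted (ascending): 414, 414, 414, 427, 513, 531, 557
The 3 values of 414 occupy positions 1–3 → each gets rank 1.
Treatment values → pooled ranks: 414→1, 427→4, 513→5
Rank sum = 1 + 4 + 5 = 10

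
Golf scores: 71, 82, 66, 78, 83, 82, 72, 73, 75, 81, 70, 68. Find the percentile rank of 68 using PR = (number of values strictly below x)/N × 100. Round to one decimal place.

N = 12.
Strictly below 68: 1. Equal to 68: 1.
PR = 1/12 × 100 = 8.3

8.3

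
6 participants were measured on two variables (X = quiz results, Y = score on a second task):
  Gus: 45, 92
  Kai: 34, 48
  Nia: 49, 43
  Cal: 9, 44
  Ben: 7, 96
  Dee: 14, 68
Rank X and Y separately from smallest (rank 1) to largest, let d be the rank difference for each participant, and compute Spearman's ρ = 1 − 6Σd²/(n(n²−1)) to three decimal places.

Ranks of variable 1: 5, 4, 6, 2, 1, 3
Ranks of variable 2: 5, 3, 1, 2, 6, 4
d = r₁ − r₂: 0, 1, 5, 0, -5, -1
d²: 0, 1, 25, 0, 25, 1; Σd² = 52
ρ = 1 − 6·52/(6·35) = 1 − 312/210 = -0.486

-0.486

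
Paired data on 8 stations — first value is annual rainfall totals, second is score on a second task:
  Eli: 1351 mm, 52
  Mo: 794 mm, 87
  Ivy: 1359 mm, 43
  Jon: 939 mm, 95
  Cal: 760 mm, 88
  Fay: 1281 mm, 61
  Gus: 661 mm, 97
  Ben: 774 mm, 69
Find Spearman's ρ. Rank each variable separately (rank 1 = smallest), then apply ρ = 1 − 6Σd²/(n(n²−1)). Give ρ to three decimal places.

Ranks of variable 1: 7, 4, 8, 5, 2, 6, 1, 3
Ranks of variable 2: 2, 5, 1, 7, 6, 3, 8, 4
d = r₁ − r₂: 5, -1, 7, -2, -4, 3, -7, -1
d²: 25, 1, 49, 4, 16, 9, 49, 1; Σd² = 154
ρ = 1 − 6·154/(8·63) = 1 − 924/504 = -0.833

-0.833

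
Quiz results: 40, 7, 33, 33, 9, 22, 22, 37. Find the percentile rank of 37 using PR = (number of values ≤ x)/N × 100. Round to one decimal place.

N = 8.
Strictly below 37: 6. Equal to 37: 1.
PR = 7/8 × 100 = 87.5

87.5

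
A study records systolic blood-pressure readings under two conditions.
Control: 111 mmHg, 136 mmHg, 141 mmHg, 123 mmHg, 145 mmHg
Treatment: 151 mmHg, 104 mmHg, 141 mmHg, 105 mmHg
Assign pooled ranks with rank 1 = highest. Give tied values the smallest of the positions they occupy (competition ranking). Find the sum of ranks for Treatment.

Sorted (descending): 151, 145, 141, 141, 136, 123, 111, 105, 104
The 2 values of 141 occupy positions 3–4 → each gets rank 3.
Treatment values → pooled ranks: 151→1, 104→9, 141→3, 105→8
Rank sum = 1 + 9 + 3 + 8 = 21

21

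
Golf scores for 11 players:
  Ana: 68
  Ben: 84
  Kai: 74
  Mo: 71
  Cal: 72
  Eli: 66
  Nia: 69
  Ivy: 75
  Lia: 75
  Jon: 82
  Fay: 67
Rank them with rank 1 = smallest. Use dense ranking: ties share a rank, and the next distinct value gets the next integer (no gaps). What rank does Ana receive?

Sorted (ascending): 66, 67, 68, 69, 71, 72, 74, 75, 75, 82, 84
The 2 values of 75 share dense rank 8.
Remaining distinct values take the next consecutive integers.
Ana has value 68 → rank 3.

3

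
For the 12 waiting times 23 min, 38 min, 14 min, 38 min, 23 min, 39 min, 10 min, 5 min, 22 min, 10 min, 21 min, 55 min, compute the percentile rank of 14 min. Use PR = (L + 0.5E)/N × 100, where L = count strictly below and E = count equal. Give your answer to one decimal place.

29.2

N = 12.
Strictly below 14: 3. Equal to 14: 1.
PR = (3 + 0.5·1)/12 × 100 = 29.2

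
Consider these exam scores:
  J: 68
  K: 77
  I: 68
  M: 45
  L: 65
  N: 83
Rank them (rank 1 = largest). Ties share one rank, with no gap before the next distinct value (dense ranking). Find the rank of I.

Sorted (descending): 83, 77, 68, 68, 65, 45
The 2 values of 68 share dense rank 3.
Remaining distinct values take the next consecutive integers.
I has value 68 → rank 3.

3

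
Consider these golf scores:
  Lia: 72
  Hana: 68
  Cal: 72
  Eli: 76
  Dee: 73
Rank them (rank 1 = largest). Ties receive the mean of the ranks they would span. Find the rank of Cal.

3.5

Sorted (descending): 76, 73, 72, 72, 68
The 2 values of 72 occupy positions 3–4 → average rank (3+4)/2 = 3.5.
Cal has value 72 → rank 3.5.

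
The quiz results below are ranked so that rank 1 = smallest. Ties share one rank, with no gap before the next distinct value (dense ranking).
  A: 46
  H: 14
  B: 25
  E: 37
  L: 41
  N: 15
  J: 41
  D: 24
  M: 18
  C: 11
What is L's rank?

Sorted (ascending): 11, 14, 15, 18, 24, 25, 37, 41, 41, 46
The 2 values of 41 share dense rank 8.
Remaining distinct values take the next consecutive integers.
L has value 41 → rank 8.

8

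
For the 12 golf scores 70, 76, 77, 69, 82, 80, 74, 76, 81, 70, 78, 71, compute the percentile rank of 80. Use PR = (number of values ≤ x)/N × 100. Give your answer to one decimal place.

N = 12.
Strictly below 80: 9. Equal to 80: 1.
PR = 10/12 × 100 = 83.3

83.3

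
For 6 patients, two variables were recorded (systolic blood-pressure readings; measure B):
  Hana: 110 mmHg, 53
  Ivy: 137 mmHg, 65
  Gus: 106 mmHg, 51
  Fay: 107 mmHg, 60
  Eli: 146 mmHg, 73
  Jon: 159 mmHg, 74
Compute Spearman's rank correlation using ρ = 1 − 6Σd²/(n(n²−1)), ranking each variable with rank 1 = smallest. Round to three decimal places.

0.943

Ranks of variable 1: 3, 4, 1, 2, 5, 6
Ranks of variable 2: 2, 4, 1, 3, 5, 6
d = r₁ − r₂: 1, 0, 0, -1, 0, 0
d²: 1, 0, 0, 1, 0, 0; Σd² = 2
ρ = 1 − 6·2/(6·35) = 1 − 12/210 = 0.943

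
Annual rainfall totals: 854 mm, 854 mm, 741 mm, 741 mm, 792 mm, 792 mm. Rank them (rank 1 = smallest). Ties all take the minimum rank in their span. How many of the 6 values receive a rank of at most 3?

Sorted (ascending): 741, 741, 792, 792, 854, 854
The 2 values of 741 occupy positions 1–2 → each gets rank 1.
The 2 values of 792 occupy positions 3–4 → each gets rank 3.
The 2 values of 854 occupy positions 5–6 → each gets rank 5.
Ranks ≤ 3: {1, 1, 3, 3} → 4 values.

4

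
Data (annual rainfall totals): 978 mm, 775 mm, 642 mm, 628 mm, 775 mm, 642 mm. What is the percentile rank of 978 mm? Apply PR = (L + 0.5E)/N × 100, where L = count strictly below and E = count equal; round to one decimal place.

91.7

N = 6.
Strictly below 978: 5. Equal to 978: 1.
PR = (5 + 0.5·1)/6 × 100 = 91.7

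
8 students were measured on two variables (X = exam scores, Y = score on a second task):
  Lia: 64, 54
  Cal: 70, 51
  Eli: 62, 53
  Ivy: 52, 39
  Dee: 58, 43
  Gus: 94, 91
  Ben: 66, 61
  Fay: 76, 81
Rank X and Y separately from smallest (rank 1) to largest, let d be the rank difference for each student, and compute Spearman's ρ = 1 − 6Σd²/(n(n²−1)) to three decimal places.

0.857

Ranks of variable 1: 4, 6, 3, 1, 2, 8, 5, 7
Ranks of variable 2: 5, 3, 4, 1, 2, 8, 6, 7
d = r₁ − r₂: -1, 3, -1, 0, 0, 0, -1, 0
d²: 1, 9, 1, 0, 0, 0, 1, 0; Σd² = 12
ρ = 1 − 6·12/(8·63) = 1 − 72/504 = 0.857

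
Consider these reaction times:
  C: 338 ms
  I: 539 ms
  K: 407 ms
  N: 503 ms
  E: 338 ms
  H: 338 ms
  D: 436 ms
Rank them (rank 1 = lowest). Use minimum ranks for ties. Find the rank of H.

Sorted (ascending): 338, 338, 338, 407, 436, 503, 539
The 3 values of 338 occupy positions 1–3 → each gets rank 1.
H has value 338 ms → rank 1.

1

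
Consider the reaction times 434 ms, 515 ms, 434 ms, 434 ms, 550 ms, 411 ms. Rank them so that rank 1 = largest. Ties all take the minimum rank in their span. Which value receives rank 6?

Sorted (descending): 550, 515, 434, 434, 434, 411
The 3 values of 434 occupy positions 3–5 → each gets rank 3.
Rank 6 → value 411.

411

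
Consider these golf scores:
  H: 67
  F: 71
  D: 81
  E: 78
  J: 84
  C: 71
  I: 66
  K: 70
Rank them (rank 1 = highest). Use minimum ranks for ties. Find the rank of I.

8

Sorted (descending): 84, 81, 78, 71, 71, 70, 67, 66
The 2 values of 71 occupy positions 4–5 → each gets rank 4.
I has value 66 → rank 8.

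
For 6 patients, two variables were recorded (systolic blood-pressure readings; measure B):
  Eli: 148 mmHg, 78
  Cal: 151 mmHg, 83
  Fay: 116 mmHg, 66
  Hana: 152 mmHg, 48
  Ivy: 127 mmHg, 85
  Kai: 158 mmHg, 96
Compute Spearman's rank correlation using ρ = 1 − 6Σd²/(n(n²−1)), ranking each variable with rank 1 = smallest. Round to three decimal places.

0.257

Ranks of variable 1: 3, 4, 1, 5, 2, 6
Ranks of variable 2: 3, 4, 2, 1, 5, 6
d = r₁ − r₂: 0, 0, -1, 4, -3, 0
d²: 0, 0, 1, 16, 9, 0; Σd² = 26
ρ = 1 − 6·26/(6·35) = 1 − 156/210 = 0.257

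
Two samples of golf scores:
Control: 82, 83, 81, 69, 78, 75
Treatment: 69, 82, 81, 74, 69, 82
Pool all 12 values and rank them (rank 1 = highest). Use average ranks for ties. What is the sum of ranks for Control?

Sorted (descending): 83, 82, 82, 82, 81, 81, 78, 75, 74, 69, 69, 69
The 3 values of 82 occupy positions 2–4 → average rank 3.
The 2 values of 81 occupy positions 5–6 → average rank (5+6)/2 = 5.5.
The 3 values of 69 occupy positions 10–12 → average rank 11.
Control values → pooled ranks: 82→3, 83→1, 81→5.5, 69→11, 78→7, 75→8
Rank sum = 3 + 1 + 5.5 + 11 + 7 + 8 = 35.5

35.5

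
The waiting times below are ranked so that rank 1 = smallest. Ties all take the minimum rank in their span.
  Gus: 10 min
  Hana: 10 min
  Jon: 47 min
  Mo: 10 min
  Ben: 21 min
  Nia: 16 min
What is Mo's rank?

1

Sorted (ascending): 10, 10, 10, 16, 21, 47
The 3 values of 10 occupy positions 1–3 → each gets rank 1.
Mo has value 10 min → rank 1.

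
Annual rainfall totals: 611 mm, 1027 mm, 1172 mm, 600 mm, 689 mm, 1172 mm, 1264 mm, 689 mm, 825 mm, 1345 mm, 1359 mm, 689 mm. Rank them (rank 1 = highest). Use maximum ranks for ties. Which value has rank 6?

Sorted (descending): 1359, 1345, 1264, 1172, 1172, 1027, 825, 689, 689, 689, 611, 600
The 2 values of 1172 occupy positions 4–5 → each gets rank 5.
The 3 values of 689 occupy positions 8–10 → each gets rank 10.
Rank 6 → value 1027.

1027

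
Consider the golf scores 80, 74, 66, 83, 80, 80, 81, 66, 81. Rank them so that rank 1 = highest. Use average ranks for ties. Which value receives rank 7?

Sorted (descending): 83, 81, 81, 80, 80, 80, 74, 66, 66
The 2 values of 81 occupy positions 2–3 → average rank (2+3)/2 = 2.5.
The 3 values of 80 occupy positions 4–6 → average rank 5.
The 2 values of 66 occupy positions 8–9 → average rank (8+9)/2 = 8.5.
Rank 7 → value 74.

74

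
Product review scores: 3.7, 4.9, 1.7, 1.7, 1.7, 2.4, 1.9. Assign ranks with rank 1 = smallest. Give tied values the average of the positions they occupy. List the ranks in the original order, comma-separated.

6, 7, 2, 2, 2, 5, 4

Sorted (ascending): 1.7, 1.7, 1.7, 1.9, 2.4, 3.7, 4.9
The 3 values of 1.7 occupy positions 1–3 → average rank 2.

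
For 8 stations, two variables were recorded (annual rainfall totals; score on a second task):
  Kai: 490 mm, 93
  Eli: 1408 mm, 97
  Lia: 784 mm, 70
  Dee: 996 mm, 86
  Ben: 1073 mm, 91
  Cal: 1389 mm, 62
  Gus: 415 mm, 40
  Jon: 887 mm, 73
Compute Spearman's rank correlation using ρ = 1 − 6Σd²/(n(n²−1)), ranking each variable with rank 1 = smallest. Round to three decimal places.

Ranks of variable 1: 2, 8, 3, 5, 6, 7, 1, 4
Ranks of variable 2: 7, 8, 3, 5, 6, 2, 1, 4
d = r₁ − r₂: -5, 0, 0, 0, 0, 5, 0, 0
d²: 25, 0, 0, 0, 0, 25, 0, 0; Σd² = 50
ρ = 1 − 6·50/(8·63) = 1 − 300/504 = 0.405

0.405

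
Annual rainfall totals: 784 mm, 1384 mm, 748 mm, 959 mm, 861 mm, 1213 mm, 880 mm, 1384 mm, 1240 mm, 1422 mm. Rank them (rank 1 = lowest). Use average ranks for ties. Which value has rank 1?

Sorted (ascending): 748, 784, 861, 880, 959, 1213, 1240, 1384, 1384, 1422
The 2 values of 1384 occupy positions 8–9 → average rank (8+9)/2 = 8.5.
Rank 1 → value 748.

748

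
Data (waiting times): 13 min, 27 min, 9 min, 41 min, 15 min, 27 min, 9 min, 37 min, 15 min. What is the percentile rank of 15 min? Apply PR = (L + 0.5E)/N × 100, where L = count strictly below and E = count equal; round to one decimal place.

44.4

N = 9.
Strictly below 15: 3. Equal to 15: 2.
PR = (3 + 0.5·2)/9 × 100 = 44.4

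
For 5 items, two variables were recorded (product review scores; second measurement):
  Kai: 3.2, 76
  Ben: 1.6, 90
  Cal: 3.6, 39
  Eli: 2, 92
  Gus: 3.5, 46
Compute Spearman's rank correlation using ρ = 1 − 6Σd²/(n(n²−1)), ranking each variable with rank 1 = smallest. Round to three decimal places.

-0.900

Ranks of variable 1: 3, 1, 5, 2, 4
Ranks of variable 2: 3, 4, 1, 5, 2
d = r₁ − r₂: 0, -3, 4, -3, 2
d²: 0, 9, 16, 9, 4; Σd² = 38
ρ = 1 − 6·38/(5·24) = 1 − 228/120 = -0.900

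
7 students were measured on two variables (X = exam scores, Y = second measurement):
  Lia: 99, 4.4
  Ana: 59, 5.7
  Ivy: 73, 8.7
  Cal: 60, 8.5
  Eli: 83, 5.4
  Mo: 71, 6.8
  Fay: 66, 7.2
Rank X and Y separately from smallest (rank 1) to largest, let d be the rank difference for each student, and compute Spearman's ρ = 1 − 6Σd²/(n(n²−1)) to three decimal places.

-0.429

Ranks of variable 1: 7, 1, 5, 2, 6, 4, 3
Ranks of variable 2: 1, 3, 7, 6, 2, 4, 5
d = r₁ − r₂: 6, -2, -2, -4, 4, 0, -2
d²: 36, 4, 4, 16, 16, 0, 4; Σd² = 80
ρ = 1 − 6·80/(7·48) = 1 − 480/336 = -0.429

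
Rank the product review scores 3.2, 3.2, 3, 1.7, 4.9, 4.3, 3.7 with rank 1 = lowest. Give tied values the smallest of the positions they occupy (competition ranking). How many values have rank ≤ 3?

4

Sorted (ascending): 1.7, 3, 3.2, 3.2, 3.7, 4.3, 4.9
The 2 values of 3.2 occupy positions 3–4 → each gets rank 3.
Ranks ≤ 3: {1, 2, 3, 3} → 4 values.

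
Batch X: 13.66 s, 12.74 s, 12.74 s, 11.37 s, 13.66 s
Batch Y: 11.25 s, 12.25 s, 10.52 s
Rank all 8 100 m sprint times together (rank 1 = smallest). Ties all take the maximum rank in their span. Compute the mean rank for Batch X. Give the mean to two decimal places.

Sorted (ascending): 10.52, 11.25, 11.37, 12.25, 12.74, 12.74, 13.66, 13.66
The 2 values of 12.74 occupy positions 5–6 → each gets rank 6.
The 2 values of 13.66 occupy positions 7–8 → each gets rank 8.
Batch X values → pooled ranks: 13.66→8, 12.74→6, 12.74→6, 11.37→3, 13.66→8
Mean rank = (8 + 6 + 6 + 3 + 8) / 5 = 6.20

6.20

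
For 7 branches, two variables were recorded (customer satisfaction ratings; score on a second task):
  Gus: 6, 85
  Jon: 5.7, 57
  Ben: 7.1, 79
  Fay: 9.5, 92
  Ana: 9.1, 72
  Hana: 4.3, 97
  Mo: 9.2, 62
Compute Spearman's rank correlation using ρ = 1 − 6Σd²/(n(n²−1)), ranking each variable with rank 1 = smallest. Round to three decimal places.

-0.107

Ranks of variable 1: 3, 2, 4, 7, 5, 1, 6
Ranks of variable 2: 5, 1, 4, 6, 3, 7, 2
d = r₁ − r₂: -2, 1, 0, 1, 2, -6, 4
d²: 4, 1, 0, 1, 4, 36, 16; Σd² = 62
ρ = 1 − 6·62/(7·48) = 1 − 372/336 = -0.107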